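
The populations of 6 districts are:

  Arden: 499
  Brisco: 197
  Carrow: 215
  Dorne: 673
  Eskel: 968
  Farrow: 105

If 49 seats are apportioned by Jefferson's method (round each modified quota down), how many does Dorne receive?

13

Standard divisor 2657/49 ≈ 54.224; standard quotas: Arden 9.202, Brisco 3.633, Carrow 3.965, Dorne 12.411, Eskel 17.852, Farrow 1.936.
Rounding down gives 9, 3, 3, 12, 17, 1 = 45 seats, so the divisor must be adjusted.
With modified divisor 51.4: modified quotas Arden 9.708, Brisco 3.833, Carrow 4.183, Dorne 13.093, Eskel 18.833, Farrow 2.043.
Rounding down: Arden 9, Brisco 3, Carrow 4, Dorne 13, Eskel 18, Farrow 2 (total 49).
Dorne receives 13.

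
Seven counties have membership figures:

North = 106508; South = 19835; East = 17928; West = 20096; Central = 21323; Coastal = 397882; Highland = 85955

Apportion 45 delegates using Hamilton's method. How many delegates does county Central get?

The standard divisor is 669527/45 ≈ 14878.378.
Standard quotas: North 7.1586, South 1.3331, East 1.2050, West 1.3507, Central 1.4332, Coastal 26.7423, Highland 5.7772.
Lower quotas: North 7, South 1, East 1, West 1, Central 1, Coastal 26, Highland 5 (sum 42, leaving 3 seats).
Remainders in descending order: Highland 0.7772, Coastal 0.7423, Central 0.4332, West 0.3507, South 0.3331, East 0.2050, North 0.1586.
Largest remainders: Highland, Coastal, Central receive the extra seats.
Central receives 2.

2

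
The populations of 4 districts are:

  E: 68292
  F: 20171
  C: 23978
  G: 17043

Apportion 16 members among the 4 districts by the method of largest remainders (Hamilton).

The standard divisor is 129484/16 ≈ 8092.75.
Standard quotas: E 8.4387, F 2.4925, C 2.9629, G 2.1060.
Lower quotas: E 8, F 2, C 2, G 2 (sum 14, leaving 2 seats).
Remainders in descending order: C 0.9629, F 0.4925, E 0.4387, G 0.1060.
Largest remainders: C, F receive the extra seats.

E 8, F 3, C 3, G 2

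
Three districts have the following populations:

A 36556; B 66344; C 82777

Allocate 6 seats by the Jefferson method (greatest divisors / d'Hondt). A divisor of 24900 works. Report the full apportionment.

With modified divisor 24900: modified quotas A 1.468, B 2.664, C 3.324.
Rounding down: A 1, B 2, C 3 (total 6).

A: 1, B: 2, C: 3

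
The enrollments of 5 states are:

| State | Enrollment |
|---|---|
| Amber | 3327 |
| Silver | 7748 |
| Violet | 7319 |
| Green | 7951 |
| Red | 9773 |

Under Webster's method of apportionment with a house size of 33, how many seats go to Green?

7

Standard divisor 36118/33 ≈ 1094.485; standard quotas: Amber 3.040, Silver 7.079, Violet 6.687, Green 7.265, Red 8.929.
Rounding to the nearest integer gives Amber 3, Silver 7, Violet 7, Green 7, Red 9 — total 33, matching the house size, so no adjustment is needed.
Green receives 7.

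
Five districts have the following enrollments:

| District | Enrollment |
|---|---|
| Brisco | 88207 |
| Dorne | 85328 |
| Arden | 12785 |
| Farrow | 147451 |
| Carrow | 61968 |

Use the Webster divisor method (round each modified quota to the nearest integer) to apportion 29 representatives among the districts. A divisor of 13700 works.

With modified divisor 13700: modified quotas Brisco 6.438, Dorne 6.228, Arden 0.933, Farrow 10.763, Carrow 4.523.
Rounding to the nearest integer: Brisco 6, Dorne 6, Arden 1, Farrow 11, Carrow 5 (total 29).

Brisco 6; Dorne 6; Arden 1; Farrow 11; Carrow 5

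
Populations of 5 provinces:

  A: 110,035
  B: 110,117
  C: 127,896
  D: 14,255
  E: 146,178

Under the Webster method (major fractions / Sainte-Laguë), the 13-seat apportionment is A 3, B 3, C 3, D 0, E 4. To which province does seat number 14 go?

C

Priority for the next seat is population ÷ (current seats + 0.5).
Priorities: A 31438.571, B 31462.000, C 36541.714, D 28510.000, E 32484.000.
Highest priority: C.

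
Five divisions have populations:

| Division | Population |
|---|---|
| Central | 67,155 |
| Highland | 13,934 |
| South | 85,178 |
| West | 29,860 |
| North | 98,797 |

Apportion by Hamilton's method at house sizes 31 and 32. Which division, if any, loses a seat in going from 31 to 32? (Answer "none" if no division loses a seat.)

none

At 31 seats: Central 7, Highland 2, South 9, West 3, North 10.
At 32 seats: Central 7, Highland 2, South 9, West 3, North 11.
No division's allocation decreased.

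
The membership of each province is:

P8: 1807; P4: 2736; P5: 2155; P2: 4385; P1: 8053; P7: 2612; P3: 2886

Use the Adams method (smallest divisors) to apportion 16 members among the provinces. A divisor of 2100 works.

P8 1, P4 2, P5 2, P2 3, P1 4, P7 2, P3 2

With modified divisor 2100: modified quotas P8 0.860, P4 1.303, P5 1.026, P2 2.088, P1 3.835, P7 1.244, P3 1.374.
Rounding up: P8 1, P4 2, P5 2, P2 3, P1 4, P7 2, P3 2 (total 16).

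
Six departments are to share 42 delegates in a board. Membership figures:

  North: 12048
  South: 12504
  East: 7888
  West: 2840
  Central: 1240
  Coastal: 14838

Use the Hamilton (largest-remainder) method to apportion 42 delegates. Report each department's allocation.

The standard divisor is 51358/42 ≈ 1222.81.
Standard quotas: North 9.8527, South 10.2256, East 6.4507, West 2.3225, Central 1.0141, Coastal 12.1344.
Lower quotas: North 9, South 10, East 6, West 2, Central 1, Coastal 12 (sum 40, leaving 2 seats).
Remainders in descending order: North 0.8527, East 0.4507, West 0.3225, South 0.2256, Coastal 0.1344, Central 0.0141.
Largest remainders: North, East receive the extra seats.

North 10, South 10, East 7, West 2, Central 1, Coastal 12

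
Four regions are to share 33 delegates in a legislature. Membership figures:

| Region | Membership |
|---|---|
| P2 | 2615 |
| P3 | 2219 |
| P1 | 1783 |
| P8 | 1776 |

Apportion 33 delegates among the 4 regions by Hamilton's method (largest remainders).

Total 8393; standard divisor 8393/33 ≈ 254.333.
Standard quotas: P2 10.282, P3 8.725, P1 7.010, P8 6.983.
Lower quotas: P2 10, P3 8, P1 7, P8 6 (sum 31, leaving 2 seats).
Remainders in descending order: P8 0.983, P3 0.725, P2 0.282, P1 0.010.
The surplus seats go to P8, P3.

P2 10; P3 9; P1 7; P8 7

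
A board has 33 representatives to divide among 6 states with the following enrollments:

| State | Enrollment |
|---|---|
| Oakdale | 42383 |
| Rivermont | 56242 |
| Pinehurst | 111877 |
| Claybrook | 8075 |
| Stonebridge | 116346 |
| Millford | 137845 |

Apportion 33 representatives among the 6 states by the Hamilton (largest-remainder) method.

Oakdale=3, Rivermont=4, Pinehurst=8, Claybrook=0, Stonebridge=8, Millford=10

Total 472768; standard divisor 472768/33 ≈ 14326.303.
Standard quotas: Oakdale 2.9584, Rivermont 3.9258, Pinehurst 7.8092, Claybrook 0.5636, Stonebridge 8.1211, Millford 9.6218.
Lower quotas: Oakdale 2, Rivermont 3, Pinehurst 7, Claybrook 0, Stonebridge 8, Millford 9 (sum 29, leaving 4 seats).
Remainders in descending order: Oakdale 0.9584, Rivermont 0.9258, Pinehurst 0.8092, Millford 0.6218, Claybrook 0.5636, Stonebridge 0.1211.
The surplus seats go to Oakdale, Rivermont, Pinehurst, Millford.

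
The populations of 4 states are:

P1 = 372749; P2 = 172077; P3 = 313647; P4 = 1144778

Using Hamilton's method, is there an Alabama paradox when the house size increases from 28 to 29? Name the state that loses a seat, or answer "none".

P2

At 28 seats: P1 5, P2 3, P3 4, P4 16.
At 29 seats: P1 5, P2 2, P3 5, P4 17.
P2 drops from 3 to 2.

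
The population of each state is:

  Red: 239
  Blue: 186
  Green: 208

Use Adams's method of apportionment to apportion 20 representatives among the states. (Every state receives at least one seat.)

Red 7; Blue 6; Green 7

Standard divisor 633/20 ≈ 31.65; standard quotas: Red 7.551, Blue 5.877, Green 6.572.
Rounding up gives 8, 6, 7 = 21 seats, so the divisor must be adjusted.
With modified divisor 34.4: modified quotas Red 6.948, Blue 5.407, Green 6.047.
Rounding up: Red 7, Blue 6, Green 7 (total 20).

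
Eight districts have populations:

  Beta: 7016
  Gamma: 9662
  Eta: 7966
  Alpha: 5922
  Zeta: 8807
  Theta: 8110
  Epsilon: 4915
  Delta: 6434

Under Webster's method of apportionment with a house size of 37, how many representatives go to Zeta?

6

Standard divisor 58832/37 ≈ 1590.054; standard quotas: Beta 4.412, Gamma 6.077, Eta 5.010, Alpha 3.724, Zeta 5.539, Theta 5.100, Epsilon 3.091, Delta 4.046.
Rounding to the nearest integer gives Beta 4, Gamma 6, Eta 5, Alpha 4, Zeta 6, Theta 5, Epsilon 3, Delta 4 — total 37, matching the house size, so no adjustment is needed.
Zeta receives 6.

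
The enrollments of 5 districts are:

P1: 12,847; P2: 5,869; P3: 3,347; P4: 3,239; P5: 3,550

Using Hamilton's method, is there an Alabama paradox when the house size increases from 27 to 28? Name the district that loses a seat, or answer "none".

At 27 seats: P1 12, P2 6, P3 3, P4 3, P5 3.
At 28 seats: P1 13, P2 6, P3 3, P4 3, P5 3.
No district's allocation decreased.

none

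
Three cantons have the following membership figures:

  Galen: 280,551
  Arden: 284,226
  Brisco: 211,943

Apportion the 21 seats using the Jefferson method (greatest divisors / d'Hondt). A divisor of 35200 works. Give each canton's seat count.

With modified divisor 35200: modified quotas Galen 7.970, Arden 8.075, Brisco 6.021.
Rounding down: Galen 7, Arden 8, Brisco 6 (total 21).

Galen 7, Arden 8, Brisco 6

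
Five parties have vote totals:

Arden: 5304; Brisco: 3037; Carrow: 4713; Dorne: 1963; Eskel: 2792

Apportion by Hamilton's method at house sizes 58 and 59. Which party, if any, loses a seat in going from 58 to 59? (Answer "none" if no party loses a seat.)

Dorne

At 58 seats: Arden 17, Brisco 10, Carrow 15, Dorne 7, Eskel 9.
At 59 seats: Arden 18, Brisco 10, Carrow 16, Dorne 6, Eskel 9.
Dorne drops from 7 to 6.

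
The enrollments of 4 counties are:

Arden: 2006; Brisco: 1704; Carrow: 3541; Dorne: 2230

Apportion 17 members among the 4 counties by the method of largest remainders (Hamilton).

Arden=4; Brisco=3; Carrow=6; Dorne=4

Total 9481; standard divisor 9481/17 ≈ 557.706.
Standard quotas: Arden 3.597, Brisco 3.055, Carrow 6.349, Dorne 3.999.
Lower quotas: Arden 3, Brisco 3, Carrow 6, Dorne 3 (sum 15, leaving 2 seats).
Remainders in descending order: Dorne 0.999, Arden 0.597, Carrow 0.349, Brisco 0.055.
Largest remainders: Dorne, Arden receive the extra seats.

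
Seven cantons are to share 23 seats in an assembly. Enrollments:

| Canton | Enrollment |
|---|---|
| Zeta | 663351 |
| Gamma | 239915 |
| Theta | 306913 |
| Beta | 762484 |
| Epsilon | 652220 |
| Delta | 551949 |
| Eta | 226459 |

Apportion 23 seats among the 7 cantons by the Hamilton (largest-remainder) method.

Zeta=4, Gamma=2, Theta=2, Beta=5, Epsilon=4, Delta=4, Eta=2

Total 3403291; standard divisor 3403291/23 ≈ 147969.174.
Standard quotas: Zeta 4.4830, Gamma 1.6214, Theta 2.0742, Beta 5.1530, Epsilon 4.4078, Delta 3.7302, Eta 1.5304.
Lower quotas: Zeta 4, Gamma 1, Theta 2, Beta 5, Epsilon 4, Delta 3, Eta 1 (sum 20, leaving 3 seats).
Remainders in descending order: Delta 0.7302, Gamma 0.6214, Eta 0.5304, Zeta 0.4830, Epsilon 0.4078, Beta 0.1530, Theta 0.0742.
Largest remainders: Delta, Gamma, Eta receive the extra seats.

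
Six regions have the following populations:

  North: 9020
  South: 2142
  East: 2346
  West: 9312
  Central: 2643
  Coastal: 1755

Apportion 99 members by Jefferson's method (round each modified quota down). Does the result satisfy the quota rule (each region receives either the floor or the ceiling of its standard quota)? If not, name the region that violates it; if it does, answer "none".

Standard quotas: North 32.808, South 7.791, East 8.533, West 33.871, Central 9.613, Coastal 6.383.
Jefferson allocation: North 33, South 8, East 8, West 35, Central 9, Coastal 6.
West has quota 33.871 (lower 33, upper 34) but receives 35 — outside the quota interval.

West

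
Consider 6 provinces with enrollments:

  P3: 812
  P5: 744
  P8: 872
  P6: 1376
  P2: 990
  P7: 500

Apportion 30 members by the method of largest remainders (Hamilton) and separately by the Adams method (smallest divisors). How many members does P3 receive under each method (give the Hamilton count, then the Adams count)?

4 and 5

Hamilton: P3 4, P5 4, P8 5, P6 8, P2 6, P7 3.
Adams: P3 5, P5 4, P8 5, P6 7, P2 6, P7 3.
P3 gets 4 under Hamilton and 5 under Adams.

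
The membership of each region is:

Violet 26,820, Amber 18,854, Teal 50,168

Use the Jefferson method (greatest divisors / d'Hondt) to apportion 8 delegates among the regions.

Standard divisor 95842/8 ≈ 11980.25; standard quotas: Violet 2.239, Amber 1.574, Teal 4.188.
Rounding down gives 2, 1, 4 = 7 seats, so the divisor must be adjusted.
With modified divisor 9700: modified quotas Violet 2.765, Amber 1.944, Teal 5.172.
Rounding down: Violet 2, Amber 1, Teal 5 (total 8).

Violet: 2, Amber: 1, Teal: 5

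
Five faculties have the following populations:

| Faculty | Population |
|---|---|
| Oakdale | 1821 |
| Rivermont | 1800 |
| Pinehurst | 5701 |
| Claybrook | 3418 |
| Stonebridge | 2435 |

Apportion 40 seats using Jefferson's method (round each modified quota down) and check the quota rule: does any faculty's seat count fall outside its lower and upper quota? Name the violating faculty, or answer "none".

Standard quotas: Oakdale 4.800, Rivermont 4.745, Pinehurst 15.027, Claybrook 9.010, Stonebridge 6.418.
Jefferson allocation: Oakdale 5, Rivermont 5, Pinehurst 15, Claybrook 9, Stonebridge 6.
Every allocation lies between the lower and upper quota.

none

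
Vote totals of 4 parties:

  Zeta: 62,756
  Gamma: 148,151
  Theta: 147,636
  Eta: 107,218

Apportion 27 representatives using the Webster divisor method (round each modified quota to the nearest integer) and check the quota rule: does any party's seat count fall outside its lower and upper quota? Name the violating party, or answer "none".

Standard quotas: Zeta 3.638, Gamma 8.588, Theta 8.558, Eta 6.215.
Webster allocation: Zeta 4, Gamma 9, Theta 8, Eta 6.
Every allocation lies between the lower and upper quota.

none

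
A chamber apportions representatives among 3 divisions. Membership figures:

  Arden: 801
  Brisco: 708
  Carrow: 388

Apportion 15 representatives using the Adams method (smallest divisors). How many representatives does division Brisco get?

Standard divisor 1897/15 ≈ 126.467; standard quotas: Arden 6.334, Brisco 5.598, Carrow 3.068.
Rounding up gives 7, 6, 4 = 17 seats, so the divisor must be adjusted.
With modified divisor 140: modified quotas Arden 5.721, Brisco 5.057, Carrow 2.771.
Rounding up: Arden 6, Brisco 6, Carrow 3 (total 15).
Brisco receives 6.

6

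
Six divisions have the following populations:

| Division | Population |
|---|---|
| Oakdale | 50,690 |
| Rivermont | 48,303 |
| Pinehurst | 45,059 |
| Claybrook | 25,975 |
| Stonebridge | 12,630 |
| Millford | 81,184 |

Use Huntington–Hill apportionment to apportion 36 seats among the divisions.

Oakdale 7; Rivermont 6; Pinehurst 6; Claybrook 4; Stonebridge 2; Millford 11

With divisor 7476: modified quotas Oakdale 6.780, Rivermont 6.461, Pinehurst 6.027, Claybrook 3.474, Stonebridge 1.689, Millford 10.859.
Geometric-mean thresholds: Oakdale √(6·7)=6.481, Rivermont √(6·7)=6.481, Pinehurst √(6·7)=6.481, Claybrook √(3·4)=3.464, Stonebridge √(1·2)=1.414, Millford √(10·11)=10.488.
Each quota rounded against its threshold gives Oakdale 7, Rivermont 6, Pinehurst 6, Claybrook 4, Stonebridge 2, Millford 11 (total 36).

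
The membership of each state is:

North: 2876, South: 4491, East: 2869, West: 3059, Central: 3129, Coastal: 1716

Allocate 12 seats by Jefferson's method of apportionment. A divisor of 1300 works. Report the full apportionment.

North=2; South=3; East=2; West=2; Central=2; Coastal=1

With modified divisor 1300: modified quotas North 2.212, South 3.455, East 2.207, West 2.353, Central 2.407, Coastal 1.320.
Rounding down: North 2, South 3, East 2, West 2, Central 2, Coastal 1 (total 12).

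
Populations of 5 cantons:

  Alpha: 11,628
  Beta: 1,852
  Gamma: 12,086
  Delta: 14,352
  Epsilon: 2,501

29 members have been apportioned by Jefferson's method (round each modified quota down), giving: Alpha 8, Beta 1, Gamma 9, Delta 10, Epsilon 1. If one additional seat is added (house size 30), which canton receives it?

Priority for the next seat is population ÷ (current seats + 1).
Priorities: Alpha 1292.000, Beta 926.000, Gamma 1208.600, Delta 1304.727, Epsilon 1250.500.
Highest priority: Delta.

Delta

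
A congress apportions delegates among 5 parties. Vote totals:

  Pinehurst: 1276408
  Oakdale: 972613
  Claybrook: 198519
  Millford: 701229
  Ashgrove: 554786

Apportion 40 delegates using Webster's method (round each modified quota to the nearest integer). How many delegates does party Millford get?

Standard divisor 3703555/40 ≈ 92588.875; standard quotas: Pinehurst 13.786, Oakdale 10.505, Claybrook 2.144, Millford 7.574, Ashgrove 5.992.
Rounding to the nearest integer gives 14, 11, 2, 8, 6 = 41 seats, so the divisor must be adjusted.
With modified divisor 93100: modified quotas Pinehurst 13.710, Oakdale 10.447, Claybrook 2.132, Millford 7.532, Ashgrove 5.959.
Rounding to the nearest integer: Pinehurst 14, Oakdale 10, Claybrook 2, Millford 8, Ashgrove 6 (total 40).
Millford receives 8.

8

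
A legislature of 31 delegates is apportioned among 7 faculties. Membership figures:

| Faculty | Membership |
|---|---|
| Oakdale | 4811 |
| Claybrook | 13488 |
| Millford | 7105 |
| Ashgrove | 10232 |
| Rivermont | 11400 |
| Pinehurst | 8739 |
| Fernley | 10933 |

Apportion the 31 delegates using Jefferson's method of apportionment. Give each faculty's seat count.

Oakdale 2; Claybrook 7; Millford 3; Ashgrove 5; Rivermont 5; Pinehurst 4; Fernley 5

Standard divisor 66708/31 ≈ 2151.871; standard quotas: Oakdale 2.236, Claybrook 6.268, Millford 3.302, Ashgrove 4.755, Rivermont 5.298, Pinehurst 4.061, Fernley 5.081.
Rounding down gives 2, 6, 3, 4, 5, 4, 5 = 29 seats, so the divisor must be adjusted.
With modified divisor 1910: modified quotas Oakdale 2.519, Claybrook 7.062, Millford 3.720, Ashgrove 5.357, Rivermont 5.969, Pinehurst 4.575, Fernley 5.724.
Rounding down: Oakdale 2, Claybrook 7, Millford 3, Ashgrove 5, Rivermont 5, Pinehurst 4, Fernley 5 (total 31).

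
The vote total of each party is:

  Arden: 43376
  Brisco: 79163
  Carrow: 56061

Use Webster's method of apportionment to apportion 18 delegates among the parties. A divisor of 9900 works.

Arden 4; Brisco 8; Carrow 6

With modified divisor 9900: modified quotas Arden 4.381, Brisco 7.996, Carrow 5.663.
Rounding to the nearest integer: Arden 4, Brisco 8, Carrow 6 (total 18).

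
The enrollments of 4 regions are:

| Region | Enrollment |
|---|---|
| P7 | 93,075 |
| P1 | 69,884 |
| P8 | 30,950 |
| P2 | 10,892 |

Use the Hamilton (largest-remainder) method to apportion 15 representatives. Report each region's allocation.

The standard divisor is 204801/15 ≈ 13653.4.
Standard quotas: P7 6.8170, P1 5.1184, P8 2.2668, P2 0.7978.
Lower quotas: P7 6, P1 5, P8 2, P2 0 (sum 13, leaving 2 seats).
Remainders in descending order: P7 0.8170, P2 0.7978, P8 0.2668, P1 0.1184.
Largest remainders: P7, P2 receive the extra seats.

P7 7, P1 5, P8 2, P2 1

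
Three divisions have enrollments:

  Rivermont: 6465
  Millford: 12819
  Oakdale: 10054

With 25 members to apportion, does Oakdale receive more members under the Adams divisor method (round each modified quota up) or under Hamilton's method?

Hamilton

Adams: Rivermont 6, Millford 11, Oakdale 8.
Hamilton: Rivermont 5, Millford 11, Oakdale 9.
Oakdale gets 8 under Adams and 9 under Hamilton.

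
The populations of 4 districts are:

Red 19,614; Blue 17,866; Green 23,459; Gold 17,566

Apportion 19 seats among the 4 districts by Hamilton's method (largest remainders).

Total 78505; standard divisor 78505/19 ≈ 4131.842.
Standard quotas: Red 4.7470, Blue 4.3240, Green 5.6776, Gold 4.2514.
Lower quotas: Red 4, Blue 4, Green 5, Gold 4 (sum 17, leaving 2 seats).
Remainders in descending order: Red 0.7470, Green 0.6776, Blue 0.3240, Gold 0.2514.
Largest remainders: Red, Green receive the extra seats.

Red=5; Blue=4; Green=6; Gold=4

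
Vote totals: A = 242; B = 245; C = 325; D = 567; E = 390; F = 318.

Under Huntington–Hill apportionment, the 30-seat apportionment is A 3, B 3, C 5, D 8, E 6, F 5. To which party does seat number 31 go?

B

Priority for the next seat is population ÷ (√(s·(s+1))).
Priorities: A 69.859, B 70.725, C 59.337, D 66.822, E 60.178, F 58.059.
Highest priority: B.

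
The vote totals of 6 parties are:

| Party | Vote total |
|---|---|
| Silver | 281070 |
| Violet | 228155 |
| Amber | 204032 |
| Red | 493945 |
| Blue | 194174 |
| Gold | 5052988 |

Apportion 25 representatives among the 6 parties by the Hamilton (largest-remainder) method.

Silver=1, Violet=1, Amber=1, Red=2, Blue=1, Gold=19

Total 6454364; standard divisor 6454364/25 ≈ 258174.56.
Standard quotas: Silver 1.0887, Violet 0.8837, Amber 0.7903, Red 1.9132, Blue 0.7521, Gold 19.5720.
Lower quotas: Silver 1, Violet 0, Amber 0, Red 1, Blue 0, Gold 19 (sum 21, leaving 4 seats).
Remainders in descending order: Red 0.9132, Violet 0.8837, Amber 0.7903, Blue 0.7521, Gold 0.5720, Silver 0.0887.
The surplus seats go to Red, Violet, Amber, Blue.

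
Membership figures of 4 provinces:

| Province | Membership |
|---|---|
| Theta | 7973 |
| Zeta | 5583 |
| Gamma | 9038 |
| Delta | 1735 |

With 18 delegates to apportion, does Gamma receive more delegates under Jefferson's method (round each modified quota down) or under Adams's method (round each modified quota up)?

Jefferson

Jefferson: Theta 6, Zeta 4, Gamma 7, Delta 1.
Adams: Theta 6, Zeta 4, Gamma 6, Delta 2.
Gamma gets 7 under Jefferson and 6 under Adams.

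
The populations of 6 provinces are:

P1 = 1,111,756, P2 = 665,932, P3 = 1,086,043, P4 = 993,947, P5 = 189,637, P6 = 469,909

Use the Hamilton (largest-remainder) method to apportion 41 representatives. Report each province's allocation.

Total 4517224; standard divisor 4517224/41 ≈ 110176.195.
Standard quotas: P1 10.0907, P2 6.0442, P3 9.8573, P4 9.0214, P5 1.7212, P6 4.2651.
Lower quotas: P1 10, P2 6, P3 9, P4 9, P5 1, P6 4 (sum 39, leaving 2 seats).
Remainders in descending order: P3 0.8573, P5 0.7212, P6 0.2651, P1 0.0907, P2 0.0442, P4 0.0214.
The surplus seats go to P3, P5.

P1=10, P2=6, P3=10, P4=9, P5=2, P6=4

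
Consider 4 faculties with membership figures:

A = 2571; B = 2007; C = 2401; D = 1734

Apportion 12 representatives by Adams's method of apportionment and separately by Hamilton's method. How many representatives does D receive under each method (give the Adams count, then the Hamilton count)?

Adams: A 3, B 3, C 3, D 3.
Hamilton: A 4, B 3, C 3, D 2.
D gets 3 under Adams and 2 under Hamilton.

3 and 2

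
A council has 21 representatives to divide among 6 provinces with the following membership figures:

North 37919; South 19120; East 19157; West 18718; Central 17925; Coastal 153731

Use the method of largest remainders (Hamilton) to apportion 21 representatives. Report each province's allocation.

The standard divisor is 266570/21 ≈ 12693.81.
Standard quotas: North 2.9872, South 1.5062, East 1.5092, West 1.4746, Central 1.4121, Coastal 12.1107.
Lower quotas: North 2, South 1, East 1, West 1, Central 1, Coastal 12 (sum 18, leaving 3 seats).
Remainders in descending order: North 0.9872, East 0.5092, South 0.5062, West 0.4746, Central 0.4121, Coastal 0.1107.
Largest remainders: North, East, South receive the extra seats.

North=3; South=2; East=2; West=1; Central=1; Coastal=12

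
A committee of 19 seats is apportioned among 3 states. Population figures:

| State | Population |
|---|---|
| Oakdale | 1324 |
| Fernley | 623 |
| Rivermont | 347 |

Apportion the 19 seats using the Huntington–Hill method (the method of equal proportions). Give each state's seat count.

Oakdale: 11; Fernley: 5; Rivermont: 3

With divisor 121: modified quotas Oakdale 10.942, Fernley 5.149, Rivermont 2.868.
Geometric-mean thresholds: Oakdale √(10·11)=10.488, Fernley √(5·6)=5.477, Rivermont √(2·3)=2.449.
Each quota rounded against its threshold gives Oakdale 11, Fernley 5, Rivermont 3 (total 19).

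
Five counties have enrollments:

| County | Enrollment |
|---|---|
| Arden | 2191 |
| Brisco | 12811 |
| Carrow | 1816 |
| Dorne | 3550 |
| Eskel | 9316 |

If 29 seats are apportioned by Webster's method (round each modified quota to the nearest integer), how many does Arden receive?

2

Standard divisor 29684/29 ≈ 1023.586; standard quotas: Arden 2.141, Brisco 12.516, Carrow 1.774, Dorne 3.468, Eskel 9.101.
Rounding to the nearest integer gives Arden 2, Brisco 13, Carrow 2, Dorne 3, Eskel 9 — total 29, matching the house size, so no adjustment is needed.
Arden receives 2.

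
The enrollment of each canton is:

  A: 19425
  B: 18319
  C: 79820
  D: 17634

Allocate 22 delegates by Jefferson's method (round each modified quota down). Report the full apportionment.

Standard divisor 135198/22 ≈ 6145.364; standard quotas: A 3.161, B 2.981, C 12.989, D 2.869.
Rounding down gives 3, 2, 12, 2 = 19 seats, so the divisor must be adjusted.
With modified divisor 5800: modified quotas A 3.349, B 3.158, C 13.762, D 3.040.
Rounding down: A 3, B 3, C 13, D 3 (total 22).

A=3, B=3, C=13, D=3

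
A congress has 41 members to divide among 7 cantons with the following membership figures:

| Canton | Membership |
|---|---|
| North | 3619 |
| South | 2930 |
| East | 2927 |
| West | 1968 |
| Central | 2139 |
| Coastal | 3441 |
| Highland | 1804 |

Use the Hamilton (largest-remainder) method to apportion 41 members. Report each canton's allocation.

North: 8; South: 6; East: 6; West: 4; Central: 5; Coastal: 8; Highland: 4

The standard divisor is 18828/41 ≈ 459.22.
Standard quotas: North 7.881, South 6.380, East 6.374, West 4.286, Central 4.658, Coastal 7.493, Highland 3.928.
Lower quotas: North 7, South 6, East 6, West 4, Central 4, Coastal 7, Highland 3 (sum 37, leaving 4 seats).
Remainders in descending order: Highland 0.928, North 0.881, Central 0.658, Coastal 0.493, South 0.380, East 0.374, West 0.286.
Largest remainders: Highland, North, Central, Coastal receive the extra seats.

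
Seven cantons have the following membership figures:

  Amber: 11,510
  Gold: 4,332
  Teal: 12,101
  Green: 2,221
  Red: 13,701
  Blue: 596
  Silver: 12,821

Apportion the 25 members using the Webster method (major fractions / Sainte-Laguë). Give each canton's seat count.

Standard divisor 57282/25 ≈ 2291.28; standard quotas: Amber 5.023, Gold 1.891, Teal 5.281, Green 0.969, Red 5.980, Blue 0.260, Silver 5.596.
Rounding to the nearest integer gives Amber 5, Gold 2, Teal 5, Green 1, Red 6, Blue 0, Silver 6 — total 25, matching the house size, so no adjustment is needed.

Amber 5; Gold 2; Teal 5; Green 1; Red 6; Blue 0; Silver 6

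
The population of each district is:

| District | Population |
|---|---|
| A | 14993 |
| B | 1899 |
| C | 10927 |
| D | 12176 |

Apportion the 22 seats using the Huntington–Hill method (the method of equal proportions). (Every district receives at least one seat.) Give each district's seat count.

A=8, B=1, C=6, D=7

With divisor 1823: modified quotas A 8.224, B 1.042, C 5.994, D 6.679.
Geometric-mean thresholds: A √(8·9)=8.485, B √(1·2)=1.414, C √(5·6)=5.477, D √(6·7)=6.481.
Each quota rounded against its threshold gives A 8, B 1, C 6, D 7 (total 22).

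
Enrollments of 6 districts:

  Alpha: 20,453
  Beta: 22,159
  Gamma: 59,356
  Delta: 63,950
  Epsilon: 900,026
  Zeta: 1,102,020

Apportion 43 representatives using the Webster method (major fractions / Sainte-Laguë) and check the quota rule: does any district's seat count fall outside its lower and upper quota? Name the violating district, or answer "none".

Zeta

Standard quotas: Alpha 0.406, Beta 0.440, Gamma 1.177, Delta 1.268, Epsilon 17.851, Zeta 21.858.
Webster allocation: Alpha 0, Beta 0, Gamma 1, Delta 1, Epsilon 18, Zeta 23.
Zeta has quota 21.858 (lower 21, upper 22) but receives 23 — outside the quota interval.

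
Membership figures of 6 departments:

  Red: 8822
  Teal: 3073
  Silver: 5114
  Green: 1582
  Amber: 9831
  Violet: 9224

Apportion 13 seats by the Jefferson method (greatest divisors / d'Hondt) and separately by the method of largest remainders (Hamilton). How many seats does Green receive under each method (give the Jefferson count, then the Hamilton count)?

Jefferson: Red 3, Teal 1, Silver 2, Green 0, Amber 4, Violet 3.
Hamilton: Red 3, Teal 1, Silver 2, Green 1, Amber 3, Violet 3.
Green gets 0 under Jefferson and 1 under Hamilton.

0 and 1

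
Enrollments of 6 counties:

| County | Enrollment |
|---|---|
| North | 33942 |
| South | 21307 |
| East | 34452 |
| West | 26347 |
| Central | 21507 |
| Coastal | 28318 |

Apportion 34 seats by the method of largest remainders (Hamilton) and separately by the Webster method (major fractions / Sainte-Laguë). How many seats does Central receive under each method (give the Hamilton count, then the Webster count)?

5 and 4

Hamilton: North 7, South 4, East 7, West 5, Central 5, Coastal 6.
Webster: North 7, South 4, East 7, West 6, Central 4, Coastal 6.
Central gets 5 under Hamilton and 4 under Webster.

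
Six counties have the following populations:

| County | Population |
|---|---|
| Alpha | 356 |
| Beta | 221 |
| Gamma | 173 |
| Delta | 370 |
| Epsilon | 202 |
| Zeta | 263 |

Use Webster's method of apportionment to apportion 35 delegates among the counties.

Alpha 8, Beta 5, Gamma 4, Delta 8, Epsilon 4, Zeta 6

Standard divisor 1585/35 ≈ 45.286; standard quotas: Alpha 7.861, Beta 4.880, Gamma 3.820, Delta 8.170, Epsilon 4.461, Zeta 5.808.
Rounding to the nearest integer gives Alpha 8, Beta 5, Gamma 4, Delta 8, Epsilon 4, Zeta 6 — total 35, matching the house size, so no adjustment is needed.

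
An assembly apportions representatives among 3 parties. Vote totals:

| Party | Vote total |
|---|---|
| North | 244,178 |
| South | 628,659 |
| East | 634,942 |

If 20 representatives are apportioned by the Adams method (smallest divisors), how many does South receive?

Standard divisor 1507779/20 ≈ 75388.95; standard quotas: North 3.239, South 8.339, East 8.422.
Rounding up gives 4, 9, 9 = 22 seats, so the divisor must be adjusted.
With modified divisor 80400: modified quotas North 3.037, South 7.819, East 7.897.
Rounding up: North 4, South 8, East 8 (total 20).
South receives 8.

8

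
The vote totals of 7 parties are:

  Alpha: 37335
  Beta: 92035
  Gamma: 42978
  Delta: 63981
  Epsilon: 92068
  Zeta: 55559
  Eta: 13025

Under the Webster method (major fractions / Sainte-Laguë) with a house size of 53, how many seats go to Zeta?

Standard divisor 396981/53 ≈ 7490.208; standard quotas: Alpha 4.985, Beta 12.287, Gamma 5.738, Delta 8.542, Epsilon 12.292, Zeta 7.418, Eta 1.739.
Rounding to the nearest integer gives Alpha 5, Beta 12, Gamma 6, Delta 9, Epsilon 12, Zeta 7, Eta 2 — total 53, matching the house size, so no adjustment is needed.
Zeta receives 7.

7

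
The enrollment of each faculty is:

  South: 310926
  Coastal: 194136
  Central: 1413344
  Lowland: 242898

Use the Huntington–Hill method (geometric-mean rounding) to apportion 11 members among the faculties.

With divisor 203475: modified quotas South 1.528, Coastal 0.954, Central 6.946, Lowland 1.194.
Geometric-mean thresholds: South √(1·2)=1.414, Coastal (min 1), Central √(6·7)=6.481, Lowland √(1·2)=1.414.
Each quota rounded against its threshold gives South 2, Coastal 1, Central 7, Lowland 1 (total 11).

South 2, Coastal 1, Central 7, Lowland 1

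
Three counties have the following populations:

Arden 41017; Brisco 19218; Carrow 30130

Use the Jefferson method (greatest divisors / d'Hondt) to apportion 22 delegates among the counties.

Arden 10, Brisco 5, Carrow 7

Standard divisor 90365/22 ≈ 4107.5; standard quotas: Arden 9.986, Brisco 4.679, Carrow 7.335.
Rounding down gives 9, 4, 7 = 20 seats, so the divisor must be adjusted.
With modified divisor 3800: modified quotas Arden 10.794, Brisco 5.057, Carrow 7.929.
Rounding down: Arden 10, Brisco 5, Carrow 7 (total 22).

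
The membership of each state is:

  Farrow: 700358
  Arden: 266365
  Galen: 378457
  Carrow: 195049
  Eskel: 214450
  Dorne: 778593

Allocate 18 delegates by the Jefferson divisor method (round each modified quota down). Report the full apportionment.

Farrow 5; Arden 2; Galen 3; Carrow 1; Eskel 1; Dorne 6

Standard divisor 2533272/18 ≈ 140737.333; standard quotas: Farrow 4.976, Arden 1.893, Galen 2.689, Carrow 1.386, Eskel 1.524, Dorne 5.532.
Rounding down gives 4, 1, 2, 1, 1, 5 = 14 seats, so the divisor must be adjusted.
With modified divisor 121400: modified quotas Farrow 5.769, Arden 2.194, Galen 3.117, Carrow 1.607, Eskel 1.766, Dorne 6.413.
Rounding down: Farrow 5, Arden 2, Galen 3, Carrow 1, Eskel 1, Dorne 6 (total 18).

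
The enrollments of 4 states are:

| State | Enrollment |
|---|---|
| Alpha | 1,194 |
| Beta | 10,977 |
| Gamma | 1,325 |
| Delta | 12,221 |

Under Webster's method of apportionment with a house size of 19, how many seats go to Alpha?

1

Standard divisor 25717/19 ≈ 1353.526; standard quotas: Alpha 0.882, Beta 8.110, Gamma 0.979, Delta 9.029.
Rounding to the nearest integer gives Alpha 1, Beta 8, Gamma 1, Delta 9 — total 19, matching the house size, so no adjustment is needed.
Alpha receives 1.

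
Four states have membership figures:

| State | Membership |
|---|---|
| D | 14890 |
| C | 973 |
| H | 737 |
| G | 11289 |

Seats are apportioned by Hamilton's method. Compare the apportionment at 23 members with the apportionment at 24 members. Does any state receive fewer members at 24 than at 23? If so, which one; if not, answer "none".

At 23 seats: D 12, C 1, H 1, G 9.
At 24 seats: D 13, C 1, H 0, G 10.
H drops from 1 to 0.

H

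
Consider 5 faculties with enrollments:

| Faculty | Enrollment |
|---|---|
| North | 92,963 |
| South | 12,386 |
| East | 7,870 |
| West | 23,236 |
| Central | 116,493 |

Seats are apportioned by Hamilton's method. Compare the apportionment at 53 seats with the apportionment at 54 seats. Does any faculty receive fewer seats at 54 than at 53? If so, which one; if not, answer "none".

South

At 53 seats: North 19, South 3, East 2, West 5, Central 24.
At 54 seats: North 20, South 2, East 2, West 5, Central 25.
South drops from 3 to 2.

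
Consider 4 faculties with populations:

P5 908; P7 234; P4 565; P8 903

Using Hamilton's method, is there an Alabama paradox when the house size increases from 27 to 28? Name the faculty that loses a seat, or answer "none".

P7

At 27 seats: P5 9, P7 3, P4 6, P8 9.
At 28 seats: P5 10, P7 2, P4 6, P8 10.
P7 drops from 3 to 2.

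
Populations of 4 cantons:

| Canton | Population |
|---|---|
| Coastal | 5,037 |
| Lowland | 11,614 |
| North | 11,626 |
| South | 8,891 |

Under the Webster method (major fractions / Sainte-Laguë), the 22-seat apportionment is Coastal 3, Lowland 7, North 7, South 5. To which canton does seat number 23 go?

South

Priority for the next seat is population ÷ (current seats + 0.5).
Priorities: Coastal 1439.143, Lowland 1548.533, North 1550.133, South 1616.545.
Highest priority: South.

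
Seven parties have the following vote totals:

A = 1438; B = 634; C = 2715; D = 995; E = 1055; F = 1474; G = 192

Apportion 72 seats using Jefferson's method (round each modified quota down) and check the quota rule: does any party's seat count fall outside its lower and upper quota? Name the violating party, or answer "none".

C

Standard quotas: A 12.176, B 5.368, C 22.990, D 8.425, E 8.933, F 12.481, G 1.626.
Jefferson allocation: A 12, B 5, C 24, D 8, E 9, F 13, G 1.
C has quota 22.990 (lower 22, upper 23) but receives 24 — outside the quota interval.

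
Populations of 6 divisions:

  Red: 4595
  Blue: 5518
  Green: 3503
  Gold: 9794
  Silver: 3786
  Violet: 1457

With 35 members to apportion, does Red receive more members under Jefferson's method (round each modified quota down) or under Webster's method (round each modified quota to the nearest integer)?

Jefferson

Jefferson: Red 6, Blue 7, Green 4, Gold 12, Silver 5, Violet 1.
Webster: Red 5, Blue 7, Green 4, Gold 12, Silver 5, Violet 2.
Red gets 6 under Jefferson and 5 under Webster.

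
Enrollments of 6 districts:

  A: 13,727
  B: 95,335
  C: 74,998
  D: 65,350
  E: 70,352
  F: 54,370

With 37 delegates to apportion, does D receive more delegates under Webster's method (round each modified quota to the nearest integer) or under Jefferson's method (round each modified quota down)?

Webster

Webster: A 1, B 10, C 7, D 7, E 7, F 5.
Jefferson: A 1, B 10, C 8, D 6, E 7, F 5.
D gets 7 under Webster and 6 under Jefferson.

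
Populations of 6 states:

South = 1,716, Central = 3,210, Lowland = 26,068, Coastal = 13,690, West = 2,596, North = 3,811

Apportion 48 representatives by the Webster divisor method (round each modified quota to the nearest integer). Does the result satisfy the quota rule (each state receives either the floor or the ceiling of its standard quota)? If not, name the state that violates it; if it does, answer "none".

Standard quotas: South 1.612, Central 3.016, Lowland 24.491, Coastal 12.862, West 2.439, North 3.580.
Webster allocation: South 2, Central 3, Lowland 24, Coastal 13, West 2, North 4.
Every allocation lies between the lower and upper quota.

none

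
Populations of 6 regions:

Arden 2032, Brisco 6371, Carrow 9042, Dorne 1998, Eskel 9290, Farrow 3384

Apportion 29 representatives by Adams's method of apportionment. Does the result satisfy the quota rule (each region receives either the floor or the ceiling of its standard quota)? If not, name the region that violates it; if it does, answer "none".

Standard quotas: Arden 1.835, Brisco 5.753, Carrow 8.164, Dorne 1.804, Eskel 8.388, Farrow 3.056.
Adams allocation: Arden 2, Brisco 6, Carrow 8, Dorne 2, Eskel 8, Farrow 3.
Every allocation lies between the lower and upper quota.

none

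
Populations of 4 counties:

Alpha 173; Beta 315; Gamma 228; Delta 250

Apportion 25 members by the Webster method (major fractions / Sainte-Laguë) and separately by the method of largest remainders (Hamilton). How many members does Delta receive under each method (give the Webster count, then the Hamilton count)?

Webster: Alpha 4, Beta 8, Gamma 6, Delta 7.
Hamilton: Alpha 5, Beta 8, Gamma 6, Delta 6.
Delta gets 7 under Webster and 6 under Hamilton.

7 and 6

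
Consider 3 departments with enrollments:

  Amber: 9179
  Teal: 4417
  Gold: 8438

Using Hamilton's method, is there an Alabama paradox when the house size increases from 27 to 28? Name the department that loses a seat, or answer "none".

At 27 seats: Amber 11, Teal 6, Gold 10.
At 28 seats: Amber 12, Teal 5, Gold 11.
Teal drops from 6 to 5.

Teal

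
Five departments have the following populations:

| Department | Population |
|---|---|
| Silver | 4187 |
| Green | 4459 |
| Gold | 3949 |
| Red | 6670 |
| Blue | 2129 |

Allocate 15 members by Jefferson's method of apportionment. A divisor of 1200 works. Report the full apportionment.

With modified divisor 1200: modified quotas Silver 3.489, Green 3.716, Gold 3.291, Red 5.558, Blue 1.774.
Rounding down: Silver 3, Green 3, Gold 3, Red 5, Blue 1 (total 15).

Silver 3, Green 3, Gold 3, Red 5, Blue 1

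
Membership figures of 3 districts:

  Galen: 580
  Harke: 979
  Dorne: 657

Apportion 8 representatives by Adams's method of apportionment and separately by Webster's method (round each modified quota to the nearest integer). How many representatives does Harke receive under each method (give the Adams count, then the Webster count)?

3 and 4

Adams: Galen 2, Harke 3, Dorne 3.
Webster: Galen 2, Harke 4, Dorne 2.
Harke gets 3 under Adams and 4 under Webster.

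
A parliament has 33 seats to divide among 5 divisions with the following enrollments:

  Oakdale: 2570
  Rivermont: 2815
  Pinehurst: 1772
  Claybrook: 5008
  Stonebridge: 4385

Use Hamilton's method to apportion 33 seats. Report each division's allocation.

Oakdale 5, Rivermont 6, Pinehurst 3, Claybrook 10, Stonebridge 9

Total 16550; standard divisor 16550/33 ≈ 501.515.
Standard quotas: Oakdale 5.1245, Rivermont 5.6130, Pinehurst 3.5333, Claybrook 9.9857, Stonebridge 8.7435.
Lower quotas: Oakdale 5, Rivermont 5, Pinehurst 3, Claybrook 9, Stonebridge 8 (sum 30, leaving 3 seats).
Remainders in descending order: Claybrook 0.9857, Stonebridge 0.7435, Rivermont 0.6130, Pinehurst 0.5333, Oakdale 0.1245.
Largest remainders: Claybrook, Stonebridge, Rivermont receive the extra seats.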